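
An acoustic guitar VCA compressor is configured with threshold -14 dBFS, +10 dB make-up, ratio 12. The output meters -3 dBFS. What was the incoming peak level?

-2 dBFS

Stripping the +10 dB make-up gives -13 dBFS at the gain stage.
The compressed level sits -13 − (-14) = 1 dB over threshold.
Undo the ratio: input overshoot = 1 × 12 = 12 dB, giving input = -2 dBFS.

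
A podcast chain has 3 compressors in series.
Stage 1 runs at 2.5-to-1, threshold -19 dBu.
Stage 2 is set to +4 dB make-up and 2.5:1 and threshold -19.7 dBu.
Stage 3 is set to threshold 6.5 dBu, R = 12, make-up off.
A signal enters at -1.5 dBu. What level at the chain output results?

Stage 1: overshoot 17.5 dB → 17.5/2.5 = 7 dB → -12 dBu.
Stage 2: 7.7 dB above -19.7 dBu, reduced 2.5:1 to 3.08 dB above → -16.62 dBu; +4 dB make-up → -12.62 dBu.
Stage 3: -12.62 dBu ≤ 6.5 dBu, so stage 3 doesn't engage; output -12.62 dBu.

-12.62 dBu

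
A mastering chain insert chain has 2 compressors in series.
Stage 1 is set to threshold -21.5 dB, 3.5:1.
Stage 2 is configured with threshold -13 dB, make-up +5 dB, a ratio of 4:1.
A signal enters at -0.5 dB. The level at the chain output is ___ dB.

-10.5 dB

Stage 1: -0.5 dB is 21 dB over -21.5 dB; at 3.5:1 that becomes 6 dB over, giving -15.5 dB.
Stage 2: -15.5 dB is at or below the -13 dB threshold — no compression; make-up brings it to -10.5 dB.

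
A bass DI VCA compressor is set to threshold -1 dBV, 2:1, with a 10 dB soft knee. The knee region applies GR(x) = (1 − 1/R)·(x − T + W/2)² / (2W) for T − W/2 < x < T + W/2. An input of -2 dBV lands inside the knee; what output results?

x − T + W/2 = -2 − (-1) + 5 = 4.
GR = (1 − 1/2) × 4² / 20 = 0.5 × 16 / 20 = 0.4 dB.
Output = -2 − 0.4 = -2.4 dBV.

-2.4 dBV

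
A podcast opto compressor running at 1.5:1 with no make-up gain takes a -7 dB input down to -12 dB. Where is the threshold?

Input is 15 dB above T (since output overshoot × R = input overshoot: (-12 − T)·1.5 = -7 − T gives T = -22 dB).
Check: -22 + (-7 − (-22))/1.5 = -22 + 10 = -12 dB. ✓

-22 dB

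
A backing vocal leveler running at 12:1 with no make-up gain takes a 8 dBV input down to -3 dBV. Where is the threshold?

Input is 12 dB above T (since output overshoot × R = input overshoot: (-3 − T)·12 = 8 − T gives T = -4 dBV).
Check: -4 + (8 − (-4))/12 = -4 + 1 = -3 dBV. ✓

-4 dBV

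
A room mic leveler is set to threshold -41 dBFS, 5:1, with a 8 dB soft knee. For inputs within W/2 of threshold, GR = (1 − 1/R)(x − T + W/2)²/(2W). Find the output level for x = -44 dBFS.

-44.05 dBFS

x − T + W/2 = -44 − (-41) + 4 = 1.
GR = (1 − 1/5) × 1² / 16 = 0.8 × 1 / 16 = 0.05 dB.
Output = -44 − 0.05 = -44.05 dBFS.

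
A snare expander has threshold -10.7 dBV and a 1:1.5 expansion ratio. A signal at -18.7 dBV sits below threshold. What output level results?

The input is 8 dB below the -10.7 dBV threshold.
A 1:1.5 expander multiplies undershoot by 1.5: 8 × 1.5 = 12 dB below threshold.
Output = -10.7 − 12 = -22.7 dBV.

-22.7 dBV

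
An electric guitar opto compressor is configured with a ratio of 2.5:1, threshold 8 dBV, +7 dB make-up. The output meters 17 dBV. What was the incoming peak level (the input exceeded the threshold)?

Stripping the +7 dB make-up gives 10 dBV at the gain stage.
The compressed level sits 10 − 8 = 2 dB over threshold.
Input overshoot = R × output overshoot = 5 dB → input = 8 + 5 = 13 dBV.

13 dBV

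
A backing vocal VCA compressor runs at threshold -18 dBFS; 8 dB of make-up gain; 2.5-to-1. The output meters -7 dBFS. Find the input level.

Stripping the +8 dB make-up gives -15 dBFS at the gain stage.
The compressed level sits -15 − (-18) = 3 dB over threshold.
Undo the ratio: input overshoot = 3 × 2.5 = 7.5 dB, giving input = -10.5 dBFS.

-10.5 dBFS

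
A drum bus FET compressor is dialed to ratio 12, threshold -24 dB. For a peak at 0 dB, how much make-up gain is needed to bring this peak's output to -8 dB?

14 dB

Overshoot 24 dB → 24/12 = 2 dB after compression, so the compressed level is -24 + 2 = -22 dB.
Make-up = target − compressed = -8 − (-22) = 14 dB.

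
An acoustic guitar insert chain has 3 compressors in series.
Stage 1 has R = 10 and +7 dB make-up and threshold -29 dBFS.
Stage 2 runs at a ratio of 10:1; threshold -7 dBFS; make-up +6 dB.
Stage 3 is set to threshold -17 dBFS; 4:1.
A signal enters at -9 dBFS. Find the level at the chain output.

Stage 1: overshoot 20 dB → 20/10 = 2 dB → -27 dBFS; +7 dB make-up → -20 dBFS.
Stage 2: below threshold (-20 ≤ -7); passes unchanged; make-up brings it to -14 dBFS.
Stage 3: overshoot 3 dB → 3/4 = 0.75 dB → -16.25 dBFS.

-16.25 dBFS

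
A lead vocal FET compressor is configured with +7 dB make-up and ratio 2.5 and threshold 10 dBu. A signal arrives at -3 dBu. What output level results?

-3 dBu is 13 dB below the 10 dBu threshold, so no gain reduction is applied.
Make-up gain adds 7 dB: -3 + 7 = 4 dBu.

4 dBu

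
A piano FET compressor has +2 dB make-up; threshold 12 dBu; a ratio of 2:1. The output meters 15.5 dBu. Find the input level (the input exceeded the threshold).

15 dBu

Stripping the +2 dB make-up gives 13.5 dBu at the gain stage.
The compressed level sits 13.5 − 12 = 1.5 dB over threshold.
Input overshoot = R × output overshoot = 3 dB → input = 12 + 3 = 15 dBu.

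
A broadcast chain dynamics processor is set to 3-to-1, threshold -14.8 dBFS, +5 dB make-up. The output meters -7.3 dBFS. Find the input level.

Remove make-up: -7.3 − 5 = -12.3 dBFS.
The compressed level sits -12.3 − (-14.8) = 2.5 dB over threshold.
Before 3:1 compression the overshoot was 2.5 × 3 = 7.5 dB, so input = -14.8 + 7.5 = -7.3 dBFS.

-7.3 dBFS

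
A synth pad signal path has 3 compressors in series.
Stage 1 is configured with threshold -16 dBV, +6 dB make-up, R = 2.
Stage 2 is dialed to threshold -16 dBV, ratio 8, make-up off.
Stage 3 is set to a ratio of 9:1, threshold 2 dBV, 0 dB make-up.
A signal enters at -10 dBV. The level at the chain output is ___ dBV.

Stage 1: 6 dB above -16 dBV, reduced 2:1 to 3 dB above → -13 dBV; +6 dB make-up → -7 dBV.
Stage 2: 9 dB above -16 dBV, reduced 8:1 to 1.125 dB above → -14.875 dBV.
Stage 3: -14.875 dBV is at or below the 2 dBV threshold — no compression; output -14.875 dBV.

-14.875 dBV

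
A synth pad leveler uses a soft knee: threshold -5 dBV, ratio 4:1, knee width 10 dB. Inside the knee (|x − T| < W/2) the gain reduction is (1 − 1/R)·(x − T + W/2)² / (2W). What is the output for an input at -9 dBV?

-9.0375 dBV

x − T + W/2 = -9 − (-5) + 5 = 1.
GR = (1 − 1/4) × 1² / 20 = 0.75 × 1 / 20 = 0.0375 dB.
Output = -9 − 0.0375 = -9.0375 dBV.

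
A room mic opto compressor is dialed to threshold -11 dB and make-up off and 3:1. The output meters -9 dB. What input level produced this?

The compressed level sits -9 − (-11) = 2 dB over threshold.
Undo the ratio: input overshoot = 2 × 3 = 6 dB, giving input = -5 dB.

-5 dB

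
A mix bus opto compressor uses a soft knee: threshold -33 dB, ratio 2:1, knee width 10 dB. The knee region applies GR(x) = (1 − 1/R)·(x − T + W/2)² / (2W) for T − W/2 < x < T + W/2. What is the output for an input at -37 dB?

x − T + W/2 = -37 − (-33) + 5 = 1.
GR = (1 − 1/2) × 1² / 20 = 0.5 × 1 / 20 = 0.025 dB.
Output = -37 − 0.025 = -37.025 dB.

-37.025 dB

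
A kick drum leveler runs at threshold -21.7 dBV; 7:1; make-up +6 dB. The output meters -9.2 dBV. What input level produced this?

23.8 dBV

Before make-up, the level was -9.2 − 6 = -15.2 dBV.
The compressed level sits -15.2 − (-21.7) = 6.5 dB over threshold.
Input overshoot = R × output overshoot = 45.5 dB → input = -21.7 + 45.5 = 23.8 dBV.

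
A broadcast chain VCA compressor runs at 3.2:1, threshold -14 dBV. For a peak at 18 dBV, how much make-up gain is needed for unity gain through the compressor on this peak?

22 dB

Without make-up, output = threshold + overshoot/3.2 = -14 + 10 = -4 dBV.
Gap to target: 22 dB.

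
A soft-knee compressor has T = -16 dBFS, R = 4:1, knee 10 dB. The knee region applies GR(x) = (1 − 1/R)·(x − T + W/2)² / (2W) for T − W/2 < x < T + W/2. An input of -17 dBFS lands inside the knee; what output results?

x − T + W/2 = -17 − (-16) + 5 = 4.
GR = (1 − 1/4) × 4² / 20 = 0.75 × 16 / 20 = 0.6 dB.
Output = -17 − 0.6 = -17.6 dBFS.

-17.6 dBFS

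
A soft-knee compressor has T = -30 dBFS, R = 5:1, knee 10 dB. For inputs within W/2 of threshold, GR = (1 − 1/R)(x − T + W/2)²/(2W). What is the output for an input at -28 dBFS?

x − T + W/2 = -28 − (-30) + 5 = 7.
GR = (1 − 1/5) × 7² / 20 = 0.8 × 49 / 20 = 1.96 dB.
Output = -28 − 1.96 = -29.96 dBFS.

-29.96 dBFS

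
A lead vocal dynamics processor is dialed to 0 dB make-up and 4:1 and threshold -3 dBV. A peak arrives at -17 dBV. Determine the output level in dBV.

-17 dBV is 14 dB below the -3 dBV threshold, so no gain reduction is applied.
Output = input = -17 dBV.

-17 dBV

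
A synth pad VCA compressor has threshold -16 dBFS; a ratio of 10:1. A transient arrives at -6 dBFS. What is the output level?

The input is 10 dB above the -16 dBFS threshold.
At 10:1 the overshoot is divided by 10, leaving 1 dB above threshold.
So the level is -16 + 1 = -15 dBFS.

-15 dBFS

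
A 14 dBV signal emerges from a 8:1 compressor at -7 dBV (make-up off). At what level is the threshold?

Let T be the threshold. Output overshoot = (input overshoot)/R, so -7 − T = (14 − T)/8.
8·(-7 − T) = 14 − T → 7·T = -56 − 14 = -70.
T = -70/7 = -10 dBV.

-10 dBV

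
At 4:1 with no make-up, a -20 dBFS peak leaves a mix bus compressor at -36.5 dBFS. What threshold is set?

-42 dBFS

Gain reduction = -20 − (-36.5) = 16.5 dB; output overshoot = GR / (R − 1) = 16.5 / 3 = 5.5 dB.
Threshold = output − output overshoot = -36.5 − 5.5 = -42 dBFS.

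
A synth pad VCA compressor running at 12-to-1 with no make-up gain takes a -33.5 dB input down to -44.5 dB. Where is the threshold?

Input is 12 dB above T (since output overshoot × R = input overshoot: (-44.5 − T)·12 = -33.5 − T gives T = -45.5 dB).
Check: -45.5 + (-33.5 − (-45.5))/12 = -45.5 + 1 = -44.5 dB. ✓

-45.5 dB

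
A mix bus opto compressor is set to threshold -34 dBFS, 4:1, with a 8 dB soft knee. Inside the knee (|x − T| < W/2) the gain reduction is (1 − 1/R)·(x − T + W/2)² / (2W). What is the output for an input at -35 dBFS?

-35.421875 dBFS

x − T + W/2 = -35 − (-34) + 4 = 3.
GR = (1 − 1/4) × 3² / 16 = 0.75 × 9 / 16 = 0.421875 dB.
Output = -35 − 0.421875 = -35.421875 dBFS.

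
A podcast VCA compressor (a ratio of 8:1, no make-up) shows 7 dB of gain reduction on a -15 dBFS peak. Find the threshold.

-23 dBFS

Gain reduction = -15 − (-22) = 7 dB; output overshoot = GR / (R − 1) = 7 / 7 = 1 dB.
Threshold = output − output overshoot = -22 − 1 = -23 dBFS.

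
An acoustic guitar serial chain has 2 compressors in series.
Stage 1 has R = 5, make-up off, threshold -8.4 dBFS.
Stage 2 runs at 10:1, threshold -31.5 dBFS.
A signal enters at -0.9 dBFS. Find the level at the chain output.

Stage 1: -0.9 dBFS is 7.5 dB over -8.4 dBFS; at 5:1 that becomes 1.5 dB over, giving -6.9 dBFS.
Stage 2: -6.9 dBFS is 24.6 dB over -31.5 dBFS; at 10:1 that becomes 2.46 dB over, giving -29.04 dBFS.

-29.04 dBFS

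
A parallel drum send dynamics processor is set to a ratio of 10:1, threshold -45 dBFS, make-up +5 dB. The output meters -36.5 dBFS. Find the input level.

-10 dBFS

Before make-up, the level was -36.5 − 5 = -41.5 dBFS.
The compressed level sits -41.5 − (-45) = 3.5 dB over threshold.
Undo the ratio: input overshoot = 3.5 × 10 = 35 dB, giving input = -10 dBFS.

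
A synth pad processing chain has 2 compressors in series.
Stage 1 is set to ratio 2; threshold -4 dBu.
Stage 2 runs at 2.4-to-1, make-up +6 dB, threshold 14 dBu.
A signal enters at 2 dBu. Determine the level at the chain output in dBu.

5 dBu

Stage 1: 6 dB above -4 dBu, reduced 2:1 to 3 dB above → -1 dBu.
Stage 2: below threshold (-1 ≤ 14); passes unchanged; make-up brings it to 5 dBu.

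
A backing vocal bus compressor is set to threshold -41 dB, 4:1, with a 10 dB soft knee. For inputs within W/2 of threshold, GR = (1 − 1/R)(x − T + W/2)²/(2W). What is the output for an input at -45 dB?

x − T + W/2 = -45 − (-41) + 5 = 1.
GR = (1 − 1/4) × 1² / 20 = 0.75 × 1 / 20 = 0.0375 dB.
Output = -45 − 0.0375 = -45.0375 dB.

-45.0375 dB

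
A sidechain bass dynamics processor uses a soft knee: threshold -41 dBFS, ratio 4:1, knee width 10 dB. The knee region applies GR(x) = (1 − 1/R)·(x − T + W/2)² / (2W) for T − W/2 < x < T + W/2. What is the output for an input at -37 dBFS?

x − T + W/2 = -37 − (-41) + 5 = 9.
GR = (1 − 1/4) × 9² / 20 = 0.75 × 81 / 20 = 3.0375 dB.
Output = -37 − 3.0375 = -40.0375 dBFS.

-40.0375 dBFS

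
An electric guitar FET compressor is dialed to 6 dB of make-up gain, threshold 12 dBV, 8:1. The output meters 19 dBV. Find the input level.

20 dBV

Remove make-up: 19 − 6 = 13 dBV.
Post-compression overshoot = 13 − 12 = 1 dB.
Undo the ratio: input overshoot = 1 × 8 = 8 dB, giving input = 20 dBV.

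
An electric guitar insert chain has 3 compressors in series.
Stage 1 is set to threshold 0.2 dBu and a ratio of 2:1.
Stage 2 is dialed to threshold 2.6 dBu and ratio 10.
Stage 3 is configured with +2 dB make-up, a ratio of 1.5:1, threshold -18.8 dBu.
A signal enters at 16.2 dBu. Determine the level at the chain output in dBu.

Stage 1: 16.2 dBu is 16 dB over 0.2 dBu; at 2:1 that becomes 8 dB over, giving 8.2 dBu.
Stage 2: overshoot 5.6 dB → 5.6/10 = 0.56 dB → 3.16 dBu.
Stage 3: 3.16 dBu is 21.96 dB over -18.8 dBu; at 1.5:1 that becomes 14.64 dB over, giving -4.16 dBu; +2 dB make-up → -2.16 dBu.

-2.16 dBu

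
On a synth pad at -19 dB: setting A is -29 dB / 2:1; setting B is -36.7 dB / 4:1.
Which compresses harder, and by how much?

A: 10 dB over, compressed to 5 dB over, so 5 dB of GR.
B: 17.7 dB over, compressed to 4.425 dB over, so 13.275 dB of GR.
Difference: 8.275 dB in favour of B.

B, by 8.275 dB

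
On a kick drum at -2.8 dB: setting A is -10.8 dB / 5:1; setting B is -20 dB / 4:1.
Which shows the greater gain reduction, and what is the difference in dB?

B, by 6.5 dB

A: GR = 8 − 8/5 = 6.4 dB.
B: GR = 17.2 − 17.2/4 = 12.9 dB.
B reduces 6.5 dB more.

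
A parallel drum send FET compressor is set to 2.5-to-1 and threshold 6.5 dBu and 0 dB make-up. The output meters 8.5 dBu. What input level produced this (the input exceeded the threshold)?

11.5 dBu

The compressed level sits 8.5 − 6.5 = 2 dB over threshold.
Before 2.5:1 compression the overshoot was 2 × 2.5 = 5 dB, so input = 6.5 + 5 = 11.5 dBu.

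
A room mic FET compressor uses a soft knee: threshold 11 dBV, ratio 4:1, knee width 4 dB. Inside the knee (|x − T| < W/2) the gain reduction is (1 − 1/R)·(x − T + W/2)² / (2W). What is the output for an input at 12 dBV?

11.15625 dBV

x − T + W/2 = 12 − 11 + 2 = 3.
GR = (1 − 1/4) × 3² / 8 = 0.75 × 9 / 8 = 0.84375 dB.
Output = 12 − 0.84375 = 11.15625 dBV.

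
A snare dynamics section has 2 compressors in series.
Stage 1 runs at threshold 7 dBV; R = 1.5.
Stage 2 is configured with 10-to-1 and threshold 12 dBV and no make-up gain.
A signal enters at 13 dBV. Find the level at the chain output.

Stage 1: 13 dBV is 6 dB over 7 dBV; at 1.5:1 that becomes 4 dB over, giving 11 dBV.
Stage 2: below threshold (11 ≤ 12); passes unchanged; output 11 dBV.

11 dBV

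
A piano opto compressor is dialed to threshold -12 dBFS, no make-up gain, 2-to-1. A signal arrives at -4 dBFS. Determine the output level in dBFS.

-8 dBFS

Overshoot: -4 − (-12) = 8 dB.
2:1 compression reduces that to 8/2 = 4 dB over.
That puts the output at -8 dBFS.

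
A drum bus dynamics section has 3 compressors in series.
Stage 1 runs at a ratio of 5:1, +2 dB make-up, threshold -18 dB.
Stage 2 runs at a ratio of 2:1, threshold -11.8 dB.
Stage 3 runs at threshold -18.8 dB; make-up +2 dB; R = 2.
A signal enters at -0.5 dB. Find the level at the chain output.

Stage 1: -0.5 dB is 17.5 dB over -18 dB; at 5:1 that becomes 3.5 dB over, giving -14.5 dB; +2 dB make-up → -12.5 dB.
Stage 2: -12.5 dB ≤ -11.8 dB, so stage 2 doesn't engage; output -12.5 dB.
Stage 3: overshoot 6.3 dB → 6.3/2 = 3.15 dB → -15.65 dB; +2 dB make-up → -13.65 dB.

-13.65 dB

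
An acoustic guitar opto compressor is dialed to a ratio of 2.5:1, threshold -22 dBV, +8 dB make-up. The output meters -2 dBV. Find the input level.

8 dBV

Remove make-up: -2 − 8 = -10 dBV.
That's 12 dB above the -22 dBV threshold.
Undo the ratio: input overshoot = 12 × 2.5 = 30 dB, giving input = 8 dBV.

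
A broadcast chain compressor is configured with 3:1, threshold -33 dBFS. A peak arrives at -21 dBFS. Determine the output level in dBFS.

-29 dBFS

Overshoot: -21 − (-33) = 12 dB.
At 3:1 the overshoot is divided by 3, leaving 4 dB above threshold.
That puts the output at -29 dBFS.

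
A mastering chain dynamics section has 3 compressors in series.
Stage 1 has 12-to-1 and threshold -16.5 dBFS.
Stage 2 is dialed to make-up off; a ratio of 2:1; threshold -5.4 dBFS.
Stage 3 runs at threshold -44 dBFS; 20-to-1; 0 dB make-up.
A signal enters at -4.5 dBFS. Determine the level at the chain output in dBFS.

Stage 1: -4.5 dBFS is 12 dB over -16.5 dBFS; at 12:1 that becomes 1 dB over, giving -15.5 dBFS.
Stage 2: -15.5 dBFS ≤ -5.4 dBFS, so stage 2 doesn't engage; output -15.5 dBFS.
Stage 3: overshoot 28.5 dB → 28.5/20 = 1.425 dB → -42.575 dBFS.

-42.575 dBFS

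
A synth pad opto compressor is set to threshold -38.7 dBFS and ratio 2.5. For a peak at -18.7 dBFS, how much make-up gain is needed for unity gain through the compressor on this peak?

12 dB

The peak compresses to -38.7 + 20/2.5 = -30.7 dBFS.
To reach -18.7 dBFS requires -18.7 − (-30.7) = 12 dB of make-up.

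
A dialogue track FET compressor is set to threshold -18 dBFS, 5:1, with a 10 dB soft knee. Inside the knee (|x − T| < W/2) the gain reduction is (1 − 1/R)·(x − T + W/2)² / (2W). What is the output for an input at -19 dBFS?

-19.64 dBFS

x − T + W/2 = -19 − (-18) + 5 = 4.
GR = (1 − 1/5) × 4² / 20 = 0.8 × 16 / 20 = 0.64 dB.
Output = -19 − 0.64 = -19.64 dBFS.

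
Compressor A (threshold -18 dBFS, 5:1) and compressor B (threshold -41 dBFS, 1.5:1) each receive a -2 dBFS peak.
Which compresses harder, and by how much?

B, by 0.2 dB

A: 16 dB over, compressed to 3.2 dB over, so 12.8 dB of GR.
B: 39 dB over, compressed to 26 dB over, so 13 dB of GR.
Difference: 0.2 dB in favour of B.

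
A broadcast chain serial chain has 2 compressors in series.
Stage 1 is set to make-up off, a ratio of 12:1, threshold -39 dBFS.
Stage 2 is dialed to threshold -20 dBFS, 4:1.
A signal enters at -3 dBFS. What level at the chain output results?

-36 dBFS

Stage 1: 36 dB above -39 dBFS, reduced 12:1 to 3 dB above → -36 dBFS.
Stage 2: below threshold (-36 ≤ -20); passes unchanged; output -36 dBFS.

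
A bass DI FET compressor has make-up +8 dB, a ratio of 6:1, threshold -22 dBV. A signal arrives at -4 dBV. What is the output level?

-11 dBV

The input is 18 dB above the -22 dBV threshold.
The 18 dB excess becomes 3 dB after 6:1 reduction.
That puts the output at -19 dBV; make-up adds 8 dB, giving -11 dBV.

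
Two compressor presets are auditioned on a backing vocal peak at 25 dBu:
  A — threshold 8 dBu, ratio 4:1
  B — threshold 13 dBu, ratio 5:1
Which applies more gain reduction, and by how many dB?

A, by 3.15 dB

A: 17 dB over, compressed to 4.25 dB over, so 12.75 dB of GR.
B: 12 dB over, compressed to 2.4 dB over, so 9.6 dB of GR.
A reduces 3.15 dB more.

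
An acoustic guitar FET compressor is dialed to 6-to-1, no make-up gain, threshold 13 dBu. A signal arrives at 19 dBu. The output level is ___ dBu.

The input is 6 dB above the 13 dBu threshold.
6:1 compression reduces that to 6/6 = 1 dB over.
That puts the output at 14 dBu.

14 dBu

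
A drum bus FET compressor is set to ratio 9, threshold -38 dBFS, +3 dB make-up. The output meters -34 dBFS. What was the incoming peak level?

Remove make-up: -34 − 3 = -37 dBFS.
That's 1 dB above the -38 dBFS threshold.
Before 9:1 compression the overshoot was 1 × 9 = 9 dB, so input = -38 + 9 = -29 dBFS.

-29 dBFS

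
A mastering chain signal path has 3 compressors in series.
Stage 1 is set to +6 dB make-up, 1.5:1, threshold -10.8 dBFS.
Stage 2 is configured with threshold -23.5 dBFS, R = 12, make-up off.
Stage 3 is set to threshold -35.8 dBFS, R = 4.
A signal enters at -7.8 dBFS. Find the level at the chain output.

-32.29375 dBFS

Stage 1: -7.8 dBFS is 3 dB over -10.8 dBFS; at 1.5:1 that becomes 2 dB over, giving -8.8 dBFS; +6 dB make-up → -2.8 dBFS.
Stage 2: overshoot 20.7 dB → 20.7/12 = 1.725 dB → -21.775 dBFS.
Stage 3: 14.025 dB above -35.8 dBFS, reduced 4:1 to 3.50625 dB above → -32.29375 dBFS.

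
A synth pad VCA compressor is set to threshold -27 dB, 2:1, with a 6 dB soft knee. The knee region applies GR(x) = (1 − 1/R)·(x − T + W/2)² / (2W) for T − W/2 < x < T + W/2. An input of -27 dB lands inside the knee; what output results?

-27.375 dB

x − T + W/2 = -27 − (-27) + 3 = 3.
GR = (1 − 1/2) × 3² / 12 = 0.5 × 9 / 12 = 0.375 dB.
Output = -27 − 0.375 = -27.375 dB.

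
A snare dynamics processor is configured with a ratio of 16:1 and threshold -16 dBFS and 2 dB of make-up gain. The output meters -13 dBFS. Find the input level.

Before make-up, the level was -13 − 2 = -15 dBFS.
Post-compression overshoot = -15 − (-16) = 1 dB.
Before 16:1 compression the overshoot was 1 × 16 = 16 dB, so input = -16 + 16 = 0 dBFS.

0 dBFS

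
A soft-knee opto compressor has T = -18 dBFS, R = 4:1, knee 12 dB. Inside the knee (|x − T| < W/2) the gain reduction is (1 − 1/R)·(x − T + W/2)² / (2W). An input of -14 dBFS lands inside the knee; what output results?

x − T + W/2 = -14 − (-18) + 6 = 10.
GR = (1 − 1/4) × 10² / 24 = 0.75 × 100 / 24 = 3.125 dB.
Output = -14 − 3.125 = -17.125 dBFS.

-17.125 dBFS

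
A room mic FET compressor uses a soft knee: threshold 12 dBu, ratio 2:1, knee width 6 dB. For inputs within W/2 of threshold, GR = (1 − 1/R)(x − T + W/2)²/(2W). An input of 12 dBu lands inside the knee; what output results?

x − T + W/2 = 12 − 12 + 3 = 3.
GR = (1 − 1/2) × 3² / 12 = 0.5 × 9 / 12 = 0.375 dB.
Output = 12 − 0.375 = 11.625 dBu.

11.625 dBu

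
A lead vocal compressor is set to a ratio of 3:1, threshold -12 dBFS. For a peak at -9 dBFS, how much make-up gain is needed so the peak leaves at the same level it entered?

2 dB

The peak compresses to -12 + 3/3 = -11 dBFS.
To reach -9 dBFS requires -9 − (-11) = 2 dB of make-up.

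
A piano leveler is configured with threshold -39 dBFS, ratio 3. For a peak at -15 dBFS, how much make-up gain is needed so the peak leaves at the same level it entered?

Overshoot 24 dB → 24/3 = 8 dB after compression, so the compressed level is -39 + 8 = -31 dBFS.
Make-up = target − compressed = -15 − (-31) = 16 dB.

16 dB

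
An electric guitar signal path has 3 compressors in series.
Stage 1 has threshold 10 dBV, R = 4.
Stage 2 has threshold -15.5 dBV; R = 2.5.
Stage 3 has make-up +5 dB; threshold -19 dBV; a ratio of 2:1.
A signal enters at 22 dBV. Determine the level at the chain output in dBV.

-6.55 dBV

Stage 1: overshoot 12 dB → 12/4 = 3 dB → 13 dBV.
Stage 2: 13 dBV is 28.5 dB over -15.5 dBV; at 2.5:1 that becomes 11.4 dB over, giving -4.1 dBV.
Stage 3: -4.1 dBV is 14.9 dB over -19 dBV; at 2:1 that becomes 7.45 dB over, giving -11.55 dBV; +5 dB make-up → -6.55 dBV.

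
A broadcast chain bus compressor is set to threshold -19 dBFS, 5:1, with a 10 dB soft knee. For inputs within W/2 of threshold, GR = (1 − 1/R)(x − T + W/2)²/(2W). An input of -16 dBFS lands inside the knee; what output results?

-18.56 dBFS

x − T + W/2 = -16 − (-19) + 5 = 8.
GR = (1 − 1/5) × 8² / 20 = 0.8 × 64 / 20 = 2.56 dB.
Output = -16 − 2.56 = -18.56 dBFS.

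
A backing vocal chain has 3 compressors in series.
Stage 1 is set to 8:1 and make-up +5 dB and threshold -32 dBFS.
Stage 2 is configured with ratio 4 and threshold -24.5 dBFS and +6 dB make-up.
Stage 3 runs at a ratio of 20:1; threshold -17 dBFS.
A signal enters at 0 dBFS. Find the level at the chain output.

-18.125 dBFS

Stage 1: overshoot 32 dB → 32/8 = 4 dB → -28 dBFS; +5 dB make-up → -23 dBFS.
Stage 2: -23 dBFS is 1.5 dB over -24.5 dBFS; at 4:1 that becomes 0.375 dB over, giving -24.125 dBFS; +6 dB make-up → -18.125 dBFS.
Stage 3: -18.125 dBFS ≤ -17 dBFS, so stage 3 doesn't engage; output -18.125 dBFS.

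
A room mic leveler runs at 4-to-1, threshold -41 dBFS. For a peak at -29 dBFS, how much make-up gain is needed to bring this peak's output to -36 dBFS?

2 dB

The peak compresses to -41 + 12/4 = -38 dBFS.
To reach -36 dBFS requires -36 − (-38) = 2 dB of make-up.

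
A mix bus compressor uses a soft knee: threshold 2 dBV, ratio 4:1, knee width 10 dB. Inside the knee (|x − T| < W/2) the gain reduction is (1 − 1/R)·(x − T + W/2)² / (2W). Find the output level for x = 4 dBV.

2.1625 dBV

x − T + W/2 = 4 − 2 + 5 = 7.
GR = (1 − 1/4) × 7² / 20 = 0.75 × 49 / 20 = 1.8375 dB.
Output = 4 − 1.8375 = 2.1625 dBV.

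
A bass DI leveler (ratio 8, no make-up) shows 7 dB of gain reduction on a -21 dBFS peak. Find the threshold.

Let T be the threshold. Output overshoot = (input overshoot)/R, so -28 − T = (-21 − T)/8.
8·(-28 − T) = -21 − T → 7·T = -224 − (-21) = -203.
T = -203/7 = -29 dBFS.

-29 dBFS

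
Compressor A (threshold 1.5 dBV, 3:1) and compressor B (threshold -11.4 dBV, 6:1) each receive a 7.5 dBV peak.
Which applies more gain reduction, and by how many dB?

A: 6 dB over, compressed to 2 dB over, so 4 dB of GR.
B: 18.9 dB over, compressed to 3.15 dB over, so 15.75 dB of GR.
Difference: 11.75 dB in favour of B.

B, by 11.75 dB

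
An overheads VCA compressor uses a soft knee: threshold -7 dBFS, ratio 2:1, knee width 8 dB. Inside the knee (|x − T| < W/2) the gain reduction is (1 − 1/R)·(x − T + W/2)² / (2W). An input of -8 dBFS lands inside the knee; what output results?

-8.28125 dBFS

x − T + W/2 = -8 − (-7) + 4 = 3.
GR = (1 − 1/2) × 3² / 16 = 0.5 × 9 / 16 = 0.28125 dB.
Output = -8 − 0.28125 = -8.28125 dBFS.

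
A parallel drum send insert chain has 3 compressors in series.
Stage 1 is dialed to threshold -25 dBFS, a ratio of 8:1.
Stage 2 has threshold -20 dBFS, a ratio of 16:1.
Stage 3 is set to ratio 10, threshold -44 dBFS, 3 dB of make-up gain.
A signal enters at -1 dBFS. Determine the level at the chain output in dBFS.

Stage 1: overshoot 24 dB → 24/8 = 3 dB → -22 dBFS.
Stage 2: -22 dBFS is at or below the -20 dBFS threshold — no compression; output -22 dBFS.
Stage 3: 22 dB above -44 dBFS, reduced 10:1 to 2.2 dB above → -41.8 dBFS; +3 dB make-up → -38.8 dBFS.

-38.8 dBFS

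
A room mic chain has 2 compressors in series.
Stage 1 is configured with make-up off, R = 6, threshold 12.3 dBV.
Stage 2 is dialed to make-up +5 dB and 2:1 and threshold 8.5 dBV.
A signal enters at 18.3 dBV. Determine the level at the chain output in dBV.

15.9 dBV

Stage 1: 6 dB above 12.3 dBV, reduced 6:1 to 1 dB above → 13.3 dBV.
Stage 2: 13.3 dBV is 4.8 dB over 8.5 dBV; at 2:1 that becomes 2.4 dB over, giving 10.9 dBV; +5 dB make-up → 15.9 dBV.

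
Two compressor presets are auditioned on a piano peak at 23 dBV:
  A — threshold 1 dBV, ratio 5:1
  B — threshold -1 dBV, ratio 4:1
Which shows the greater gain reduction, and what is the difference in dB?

A: overshoot 22 dB → output overshoot 4.4 dB → GR 17.6 dB.
B: overshoot 24 dB → output overshoot 6 dB → GR 18 dB.
B reduces 0.4 dB more.

B, by 0.4 dB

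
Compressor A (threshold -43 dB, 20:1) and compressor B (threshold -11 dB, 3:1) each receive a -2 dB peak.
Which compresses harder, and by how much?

A, by 32.95 dB

A: 41 dB over, compressed to 2.05 dB over, so 38.95 dB of GR.
B: 9 dB over, compressed to 3 dB over, so 6 dB of GR.
A reduces 32.95 dB more.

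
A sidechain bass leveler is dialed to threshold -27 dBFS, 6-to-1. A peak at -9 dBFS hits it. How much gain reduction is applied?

15 dB

Overshoot = -9 − (-27) = 18 dB.
After 6:1 compression the overshoot becomes 18/6 = 3 dB.
Gain reduction = 18 − 3 = 15 dB.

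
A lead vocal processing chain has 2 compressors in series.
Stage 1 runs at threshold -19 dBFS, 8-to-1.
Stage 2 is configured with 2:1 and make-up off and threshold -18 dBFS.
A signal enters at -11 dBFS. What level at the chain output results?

-18 dBFS

Stage 1: -11 dBFS is 8 dB over -19 dBFS; at 8:1 that becomes 1 dB over, giving -18 dBFS.
Stage 2: -18 dBFS is at or below the -18 dBFS threshold — no compression; output -18 dBFS.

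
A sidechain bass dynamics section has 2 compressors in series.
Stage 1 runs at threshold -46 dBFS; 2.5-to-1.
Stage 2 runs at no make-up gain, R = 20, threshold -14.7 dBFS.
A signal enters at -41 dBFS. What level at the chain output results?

Stage 1: -41 dBFS is 5 dB over -46 dBFS; at 2.5:1 that becomes 2 dB over, giving -44 dBFS.
Stage 2: -44 dBFS ≤ -14.7 dBFS, so stage 2 doesn't engage; output -44 dBFS.

-44 dBFS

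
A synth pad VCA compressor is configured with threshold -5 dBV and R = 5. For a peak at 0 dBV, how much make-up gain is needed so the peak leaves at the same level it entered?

The peak compresses to -5 + 5/5 = -4 dBV.
To reach 0 dBV requires 0 − (-4) = 4 dB of make-up.

4 dB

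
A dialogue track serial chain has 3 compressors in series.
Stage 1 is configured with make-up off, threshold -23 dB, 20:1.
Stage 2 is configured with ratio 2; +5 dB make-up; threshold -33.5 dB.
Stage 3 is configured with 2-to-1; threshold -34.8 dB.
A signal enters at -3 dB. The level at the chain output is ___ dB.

-28.775 dB

Stage 1: -3 dB is 20 dB over -23 dB; at 20:1 that becomes 1 dB over, giving -22 dB.
Stage 2: -22 dB is 11.5 dB over -33.5 dB; at 2:1 that becomes 5.75 dB over, giving -27.75 dB; +5 dB make-up → -22.75 dB.
Stage 3: overshoot 12.05 dB → 12.05/2 = 6.025 dB → -28.775 dB.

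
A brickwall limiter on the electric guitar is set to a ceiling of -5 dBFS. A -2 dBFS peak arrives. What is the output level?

At ∞:1, everything above -5 dBFS is held at the ceiling.

-5 dBFS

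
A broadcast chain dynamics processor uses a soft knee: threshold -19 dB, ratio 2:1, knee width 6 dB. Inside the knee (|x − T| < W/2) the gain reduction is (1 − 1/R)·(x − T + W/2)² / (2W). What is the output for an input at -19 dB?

x − T + W/2 = -19 − (-19) + 3 = 3.
GR = (1 − 1/2) × 3² / 12 = 0.5 × 9 / 12 = 0.375 dB.
Output = -19 − 0.375 = -19.375 dB.

-19.375 dB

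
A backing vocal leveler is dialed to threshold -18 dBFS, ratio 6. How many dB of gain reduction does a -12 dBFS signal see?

The signal is 6 dB above threshold.
A 6:1 ratio leaves 1 dB of that excess.
GR = overshoot in − overshoot out = 6 − 1 = 5 dB.

5 dB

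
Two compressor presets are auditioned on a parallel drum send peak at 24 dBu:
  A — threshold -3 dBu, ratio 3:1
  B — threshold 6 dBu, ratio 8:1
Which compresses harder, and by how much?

A, by 2.25 dB

A: 27 dB over, compressed to 9 dB over, so 18 dB of GR.
B: 18 dB over, compressed to 2.25 dB over, so 15.75 dB of GR.
A applies 2.25 dB more gain reduction.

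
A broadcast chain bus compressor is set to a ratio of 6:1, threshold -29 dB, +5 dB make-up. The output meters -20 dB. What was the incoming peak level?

Before make-up, the level was -20 − 5 = -25 dB.
That's 4 dB above the -29 dB threshold.
Undo the ratio: input overshoot = 4 × 6 = 24 dB, giving input = -5 dB.

-5 dB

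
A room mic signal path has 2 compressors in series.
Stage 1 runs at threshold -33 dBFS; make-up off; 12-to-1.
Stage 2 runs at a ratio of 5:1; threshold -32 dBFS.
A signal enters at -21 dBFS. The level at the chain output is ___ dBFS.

-32 dBFS

Stage 1: overshoot 12 dB → 12/12 = 1 dB → -32 dBFS.
Stage 2: -32 dBFS is at or below the -32 dBFS threshold — no compression; output -32 dBFS.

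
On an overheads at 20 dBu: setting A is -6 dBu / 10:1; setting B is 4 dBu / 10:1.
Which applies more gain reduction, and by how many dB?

A, by 9 dB

A: GR = 26 − 26/10 = 23.4 dB.
B: GR = 16 − 16/10 = 14.4 dB.
Difference: 9 dB in favour of A.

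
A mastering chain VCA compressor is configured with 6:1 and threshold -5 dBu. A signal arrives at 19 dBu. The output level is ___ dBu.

19 dBu sits 24 dB over threshold.
6:1 compression reduces that to 24/6 = 4 dB over.
So the level is -5 + 4 = -1 dBu.

-1 dBu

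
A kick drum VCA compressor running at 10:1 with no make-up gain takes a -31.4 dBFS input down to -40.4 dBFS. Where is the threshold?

Input is 10 dB above T (since output overshoot × R = input overshoot: (-40.4 − T)·10 = -31.4 − T gives T = -41.4 dBFS).
Check: -41.4 + (-31.4 − (-41.4))/10 = -41.4 + 1 = -40.4 dBFS. ✓

-41.4 dBFS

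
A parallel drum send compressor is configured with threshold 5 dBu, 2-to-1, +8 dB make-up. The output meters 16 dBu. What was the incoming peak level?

Stripping the +8 dB make-up gives 8 dBu at the gain stage.
The compressed level sits 8 − 5 = 3 dB over threshold.
Before 2:1 compression the overshoot was 3 × 2 = 6 dB, so input = 5 + 6 = 11 dBu.

11 dBu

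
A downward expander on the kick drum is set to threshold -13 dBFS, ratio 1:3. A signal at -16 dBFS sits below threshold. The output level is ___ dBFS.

-22 dBFS

Below threshold, a 1:3 expander applies gain = (3−1)×(T − x) of attenuation.
(3−1) × 3 = 6 dB, so output = -16 − 6 = -22 dBFS.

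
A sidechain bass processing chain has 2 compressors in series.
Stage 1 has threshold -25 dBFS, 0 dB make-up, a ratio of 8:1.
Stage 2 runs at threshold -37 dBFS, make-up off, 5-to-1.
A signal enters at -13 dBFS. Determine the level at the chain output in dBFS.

Stage 1: -13 dBFS is 12 dB over -25 dBFS; at 8:1 that becomes 1.5 dB over, giving -23.5 dBFS.
Stage 2: 13.5 dB above -37 dBFS, reduced 5:1 to 2.7 dB above → -34.3 dBFS.

-34.3 dBFS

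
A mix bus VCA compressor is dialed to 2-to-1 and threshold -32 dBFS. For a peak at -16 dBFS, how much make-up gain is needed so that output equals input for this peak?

8 dB

Without make-up, output = threshold + overshoot/2 = -32 + 8 = -24 dBFS.
Gap to target: 8 dB.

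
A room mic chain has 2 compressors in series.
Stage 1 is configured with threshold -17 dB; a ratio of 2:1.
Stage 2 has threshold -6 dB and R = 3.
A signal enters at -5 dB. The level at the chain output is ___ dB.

-11 dB

Stage 1: -5 dB is 12 dB over -17 dB; at 2:1 that becomes 6 dB over, giving -11 dB.
Stage 2: -11 dB ≤ -6 dB, so stage 2 doesn't engage; output -11 dB.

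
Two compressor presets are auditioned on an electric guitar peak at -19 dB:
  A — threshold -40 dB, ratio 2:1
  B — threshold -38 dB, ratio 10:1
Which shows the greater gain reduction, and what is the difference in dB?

A: overshoot 21 dB → output overshoot 10.5 dB → GR 10.5 dB.
B: overshoot 19 dB → output overshoot 1.9 dB → GR 17.1 dB.
B reduces 6.6 dB more.

B, by 6.6 dB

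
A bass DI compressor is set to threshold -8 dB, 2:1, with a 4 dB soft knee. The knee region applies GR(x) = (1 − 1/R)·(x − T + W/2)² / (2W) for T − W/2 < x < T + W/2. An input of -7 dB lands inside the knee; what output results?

x − T + W/2 = -7 − (-8) + 2 = 3.
GR = (1 − 1/2) × 3² / 8 = 0.5 × 9 / 8 = 0.5625 dB.
Output = -7 − 0.5625 = -7.5625 dB.

-7.5625 dB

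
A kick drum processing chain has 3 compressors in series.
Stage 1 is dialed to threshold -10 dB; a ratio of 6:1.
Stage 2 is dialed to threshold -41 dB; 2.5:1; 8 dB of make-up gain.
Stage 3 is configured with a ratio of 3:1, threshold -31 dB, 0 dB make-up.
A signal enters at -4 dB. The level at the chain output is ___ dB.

-27.4 dB

Stage 1: 6 dB above -10 dB, reduced 6:1 to 1 dB above → -9 dB.
Stage 2: -9 dB is 32 dB over -41 dB; at 2.5:1 that becomes 12.8 dB over, giving -28.2 dB; +8 dB make-up → -20.2 dB.
Stage 3: overshoot 10.8 dB → 10.8/3 = 3.6 dB → -27.4 dB.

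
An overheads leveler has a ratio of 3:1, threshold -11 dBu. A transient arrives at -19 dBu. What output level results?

-19 dBu

-19 dBu is 8 dB below the -11 dBu threshold, so no gain reduction is applied.
Output = input = -19 dBu.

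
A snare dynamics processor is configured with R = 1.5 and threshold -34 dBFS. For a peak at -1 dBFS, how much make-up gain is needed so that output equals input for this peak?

Without make-up, output = threshold + overshoot/1.5 = -34 + 22 = -12 dBFS.
Gap to target: 11 dB.

11 dB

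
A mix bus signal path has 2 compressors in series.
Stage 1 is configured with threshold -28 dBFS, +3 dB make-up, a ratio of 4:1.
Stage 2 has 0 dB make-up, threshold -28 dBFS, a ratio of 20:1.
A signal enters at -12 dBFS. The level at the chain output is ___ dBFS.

Stage 1: -12 dBFS is 16 dB over -28 dBFS; at 4:1 that becomes 4 dB over, giving -24 dBFS; +3 dB make-up → -21 dBFS.
Stage 2: -21 dBFS is 7 dB over -28 dBFS; at 20:1 that becomes 0.35 dB over, giving -27.65 dBFS.

-27.65 dBFS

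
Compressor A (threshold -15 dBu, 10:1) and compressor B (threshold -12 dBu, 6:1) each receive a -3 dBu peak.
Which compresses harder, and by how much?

A: overshoot 12 dB → output overshoot 1.2 dB → GR 10.8 dB.
B: overshoot 9 dB → output overshoot 1.5 dB → GR 7.5 dB.
A reduces 3.3 dB more.

A, by 3.3 dB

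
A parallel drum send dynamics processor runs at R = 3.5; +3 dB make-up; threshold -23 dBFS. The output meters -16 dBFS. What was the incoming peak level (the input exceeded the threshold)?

-9 dBFS

Stripping the +3 dB make-up gives -19 dBFS at the gain stage.
That's 4 dB above the -23 dBFS threshold.
Undo the ratio: input overshoot = 4 × 3.5 = 14 dB, giving input = -9 dBFS.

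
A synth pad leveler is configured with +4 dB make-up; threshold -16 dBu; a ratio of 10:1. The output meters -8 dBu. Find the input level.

24 dBu

Before make-up, the level was -8 − 4 = -12 dBu.
The compressed level sits -12 − (-16) = 4 dB over threshold.
Before 10:1 compression the overshoot was 4 × 10 = 40 dB, so input = -16 + 40 = 24 dBu.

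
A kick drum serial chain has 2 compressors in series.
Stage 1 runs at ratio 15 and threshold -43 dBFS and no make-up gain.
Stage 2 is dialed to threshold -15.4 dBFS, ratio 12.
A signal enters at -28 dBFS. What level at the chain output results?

Stage 1: 15 dB above -43 dBFS, reduced 15:1 to 1 dB above → -42 dBFS.
Stage 2: -42 dBFS is at or below the -15.4 dBFS threshold — no compression; output -42 dBFS.

-42 dBFS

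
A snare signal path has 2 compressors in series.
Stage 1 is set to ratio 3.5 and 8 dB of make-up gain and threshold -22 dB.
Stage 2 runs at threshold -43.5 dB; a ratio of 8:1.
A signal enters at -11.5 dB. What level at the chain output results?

Stage 1: overshoot 10.5 dB → 10.5/3.5 = 3 dB → -19 dB; +8 dB make-up → -11 dB.
Stage 2: overshoot 32.5 dB → 32.5/8 = 4.0625 dB → -39.4375 dB.

-39.4375 dB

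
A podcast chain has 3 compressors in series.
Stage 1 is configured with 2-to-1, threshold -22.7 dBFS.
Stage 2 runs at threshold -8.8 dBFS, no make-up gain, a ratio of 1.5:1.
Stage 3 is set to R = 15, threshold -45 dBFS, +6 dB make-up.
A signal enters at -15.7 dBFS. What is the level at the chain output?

Stage 1: 7 dB above -22.7 dBFS, reduced 2:1 to 3.5 dB above → -19.2 dBFS.
Stage 2: -19.2 dBFS ≤ -8.8 dBFS, so stage 2 doesn't engage; output -19.2 dBFS.
Stage 3: 25.8 dB above -45 dBFS, reduced 15:1 to 1.72 dB above → -43.28 dBFS; +6 dB make-up → -37.28 dBFS.

-37.28 dBFS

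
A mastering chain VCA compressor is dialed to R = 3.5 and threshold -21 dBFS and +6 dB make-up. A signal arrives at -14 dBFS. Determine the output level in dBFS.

-14 dBFS sits 7 dB over threshold.
The 7 dB excess becomes 2 dB after 3.5:1 reduction.
So the level is -21 + 2 = -19 dBFS; make-up adds 6 dB, giving -13 dBFS.

-13 dBFS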